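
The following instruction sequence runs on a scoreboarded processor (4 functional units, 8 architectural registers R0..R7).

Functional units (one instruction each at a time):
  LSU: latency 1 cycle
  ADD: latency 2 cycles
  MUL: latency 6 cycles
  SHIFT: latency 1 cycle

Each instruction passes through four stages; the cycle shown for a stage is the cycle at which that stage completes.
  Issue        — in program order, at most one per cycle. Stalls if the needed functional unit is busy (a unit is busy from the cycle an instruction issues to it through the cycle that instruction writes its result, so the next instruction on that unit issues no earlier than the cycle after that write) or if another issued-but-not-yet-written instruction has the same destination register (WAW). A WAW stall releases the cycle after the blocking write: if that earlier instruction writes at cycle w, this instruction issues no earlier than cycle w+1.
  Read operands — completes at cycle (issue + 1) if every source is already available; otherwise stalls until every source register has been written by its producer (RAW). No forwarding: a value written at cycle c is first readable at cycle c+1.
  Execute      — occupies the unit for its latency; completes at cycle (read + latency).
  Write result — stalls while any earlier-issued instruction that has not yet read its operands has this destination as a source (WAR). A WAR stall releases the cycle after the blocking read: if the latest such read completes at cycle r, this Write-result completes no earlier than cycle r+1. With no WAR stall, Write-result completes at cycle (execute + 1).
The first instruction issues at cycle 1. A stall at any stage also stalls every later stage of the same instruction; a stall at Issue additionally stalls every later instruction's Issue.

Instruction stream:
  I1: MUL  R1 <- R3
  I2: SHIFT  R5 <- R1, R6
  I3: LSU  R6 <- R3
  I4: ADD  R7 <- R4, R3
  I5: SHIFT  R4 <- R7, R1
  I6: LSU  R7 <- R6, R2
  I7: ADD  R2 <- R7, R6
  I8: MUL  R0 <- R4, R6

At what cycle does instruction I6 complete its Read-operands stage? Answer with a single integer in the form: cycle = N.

[I1] 1/2/8/9
[I2] 2/10/11/12  (RAW R1: wait I1 write@9)
[I3] 3/4/5/11  (WAR R6: wait I2 read@10)
[I4] 4/5/7/8
[I5] 13/14/15/16  (struct: SHIFT busy until I2 writes@12)
[I6] 14/15/16/17
[I7] 15/18/20/21  (RAW R7: wait I6 write@17)
[I8] 16/17/23/24

cycle = 15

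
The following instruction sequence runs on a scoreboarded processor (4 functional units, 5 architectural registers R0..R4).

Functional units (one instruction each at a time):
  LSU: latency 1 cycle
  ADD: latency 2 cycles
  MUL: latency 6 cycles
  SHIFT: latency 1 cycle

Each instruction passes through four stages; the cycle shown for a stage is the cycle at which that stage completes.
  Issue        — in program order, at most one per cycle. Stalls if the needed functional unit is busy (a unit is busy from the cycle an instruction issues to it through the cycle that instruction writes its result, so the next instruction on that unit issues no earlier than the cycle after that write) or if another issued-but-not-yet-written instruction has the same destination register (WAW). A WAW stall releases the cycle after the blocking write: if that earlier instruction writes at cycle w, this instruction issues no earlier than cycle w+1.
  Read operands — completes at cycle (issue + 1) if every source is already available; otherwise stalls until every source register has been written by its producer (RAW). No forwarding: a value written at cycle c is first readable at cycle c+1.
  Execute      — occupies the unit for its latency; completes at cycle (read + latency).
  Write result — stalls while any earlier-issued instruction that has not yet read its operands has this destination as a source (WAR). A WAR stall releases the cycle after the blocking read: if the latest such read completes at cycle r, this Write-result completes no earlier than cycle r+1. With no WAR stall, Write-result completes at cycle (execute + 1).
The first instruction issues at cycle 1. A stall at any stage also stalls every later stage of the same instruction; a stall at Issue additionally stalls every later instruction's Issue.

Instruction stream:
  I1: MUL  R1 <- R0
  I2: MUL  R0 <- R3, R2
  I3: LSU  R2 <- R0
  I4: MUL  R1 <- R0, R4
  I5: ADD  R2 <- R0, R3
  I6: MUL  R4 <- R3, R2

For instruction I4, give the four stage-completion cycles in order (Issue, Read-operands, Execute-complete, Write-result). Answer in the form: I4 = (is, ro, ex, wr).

I4 = (19, 20, 26, 27)

I1 -> (1, 2, 8, 9)
I2 -> (10, 11, 17, 18)  // struct: MUL busy until I1 writes@9
I3 -> (11, 19, 20, 21)  // RAW R0: wait I2 write@18
I4 -> (19, 20, 26, 27)  // struct: MUL busy until I2 writes@18
I5 -> (22, 23, 25, 26)  // WAW R2: wait I3 write@21
I6 -> (28, 29, 35, 36)  // struct: MUL busy until I4 writes@27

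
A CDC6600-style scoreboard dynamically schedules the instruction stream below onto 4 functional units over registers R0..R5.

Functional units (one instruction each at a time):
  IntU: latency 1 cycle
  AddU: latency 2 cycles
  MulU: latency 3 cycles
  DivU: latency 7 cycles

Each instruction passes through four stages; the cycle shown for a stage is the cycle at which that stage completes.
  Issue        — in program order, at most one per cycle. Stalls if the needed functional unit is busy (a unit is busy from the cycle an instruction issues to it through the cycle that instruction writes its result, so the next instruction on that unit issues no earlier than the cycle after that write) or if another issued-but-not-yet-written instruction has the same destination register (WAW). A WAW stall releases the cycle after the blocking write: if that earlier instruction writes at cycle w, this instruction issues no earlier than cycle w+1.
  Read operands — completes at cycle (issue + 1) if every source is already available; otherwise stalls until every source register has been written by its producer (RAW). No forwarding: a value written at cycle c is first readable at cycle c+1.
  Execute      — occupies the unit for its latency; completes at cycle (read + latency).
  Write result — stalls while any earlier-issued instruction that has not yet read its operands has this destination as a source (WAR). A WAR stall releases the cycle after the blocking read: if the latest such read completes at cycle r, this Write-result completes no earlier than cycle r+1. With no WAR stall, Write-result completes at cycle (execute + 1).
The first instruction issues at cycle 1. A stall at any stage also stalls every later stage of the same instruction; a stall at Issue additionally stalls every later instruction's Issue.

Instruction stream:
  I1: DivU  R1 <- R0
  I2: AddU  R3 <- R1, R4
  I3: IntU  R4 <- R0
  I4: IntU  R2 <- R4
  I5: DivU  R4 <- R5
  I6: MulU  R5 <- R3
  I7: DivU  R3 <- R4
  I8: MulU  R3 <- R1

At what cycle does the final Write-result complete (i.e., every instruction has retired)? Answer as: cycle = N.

cycle = 39

  I1 | 1 | 2 | 9 | 10
  I2 | 2 | 11 | 13 | 14   RAW R1: wait I1 write@10
  I3 | 3 | 4 | 5 | 12   WAR R4: wait I2 read@11
  I4 | 13 | 14 | 15 | 16   struct: IntU busy until I3 writes@12
  I5 | 14 | 15 | 22 | 23
  I6 | 15 | 16 | 19 | 20
  I7 | 24 | 25 | 32 | 33   struct: DivU busy until I5 writes@23
  I8 | 34 | 35 | 38 | 39   WAW R3: wait I7 write@33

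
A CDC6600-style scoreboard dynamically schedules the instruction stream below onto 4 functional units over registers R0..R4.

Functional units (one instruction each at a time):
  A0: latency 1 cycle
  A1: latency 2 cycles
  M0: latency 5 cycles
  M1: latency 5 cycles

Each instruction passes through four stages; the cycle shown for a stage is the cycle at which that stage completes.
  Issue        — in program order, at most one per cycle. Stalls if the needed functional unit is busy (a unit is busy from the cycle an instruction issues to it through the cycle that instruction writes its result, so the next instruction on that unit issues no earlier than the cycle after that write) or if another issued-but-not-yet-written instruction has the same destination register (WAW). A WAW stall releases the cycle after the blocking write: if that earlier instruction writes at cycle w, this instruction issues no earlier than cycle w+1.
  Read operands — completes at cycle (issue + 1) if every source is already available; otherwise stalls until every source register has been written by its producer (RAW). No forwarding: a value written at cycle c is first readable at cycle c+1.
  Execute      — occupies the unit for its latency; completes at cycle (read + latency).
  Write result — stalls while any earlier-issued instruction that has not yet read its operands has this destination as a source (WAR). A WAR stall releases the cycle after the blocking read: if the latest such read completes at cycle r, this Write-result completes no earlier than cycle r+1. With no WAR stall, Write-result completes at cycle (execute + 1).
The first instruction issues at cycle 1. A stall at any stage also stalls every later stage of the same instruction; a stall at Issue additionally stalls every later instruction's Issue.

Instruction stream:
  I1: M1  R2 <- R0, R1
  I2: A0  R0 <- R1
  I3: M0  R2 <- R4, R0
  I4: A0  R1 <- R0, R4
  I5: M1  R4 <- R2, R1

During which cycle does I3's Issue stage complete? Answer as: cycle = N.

[I1] 1/2/7/8
[I2] 2/3/4/5
[I3] 9/10/15/16  (WAW R2: wait I1 write@8)
[I4] 10/11/12/13
[I5] 11/17/22/23  (RAW R2: wait I3 write@16)

cycle = 9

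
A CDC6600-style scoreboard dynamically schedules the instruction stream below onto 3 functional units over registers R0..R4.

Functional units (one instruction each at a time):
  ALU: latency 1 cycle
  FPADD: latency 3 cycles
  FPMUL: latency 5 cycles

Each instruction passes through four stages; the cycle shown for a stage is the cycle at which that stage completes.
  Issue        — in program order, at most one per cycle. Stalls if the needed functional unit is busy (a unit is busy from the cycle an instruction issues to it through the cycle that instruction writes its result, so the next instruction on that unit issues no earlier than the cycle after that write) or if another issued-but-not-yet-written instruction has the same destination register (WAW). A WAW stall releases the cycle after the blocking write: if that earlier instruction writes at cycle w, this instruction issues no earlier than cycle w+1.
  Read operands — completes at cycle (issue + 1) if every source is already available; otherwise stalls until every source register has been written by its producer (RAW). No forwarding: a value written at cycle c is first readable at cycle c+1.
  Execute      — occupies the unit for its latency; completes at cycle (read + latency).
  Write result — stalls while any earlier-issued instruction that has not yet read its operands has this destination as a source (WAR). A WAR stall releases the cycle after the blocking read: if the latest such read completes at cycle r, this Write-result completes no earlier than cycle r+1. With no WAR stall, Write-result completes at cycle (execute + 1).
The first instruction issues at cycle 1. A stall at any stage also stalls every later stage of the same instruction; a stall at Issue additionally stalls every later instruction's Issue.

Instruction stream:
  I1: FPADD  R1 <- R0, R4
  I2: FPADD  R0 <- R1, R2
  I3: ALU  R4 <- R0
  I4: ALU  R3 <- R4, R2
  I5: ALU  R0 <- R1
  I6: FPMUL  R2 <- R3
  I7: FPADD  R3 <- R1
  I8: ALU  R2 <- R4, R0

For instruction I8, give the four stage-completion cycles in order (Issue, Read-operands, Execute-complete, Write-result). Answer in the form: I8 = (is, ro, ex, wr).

I8 = (29, 30, 31, 32)

1) issue 1, read 2, done 5, write 6
2) issue 7, read 8, done 11, write 12  <struct: FPADD busy until I1 writes@6>
3) issue 8, read 13, done 14, write 15  <RAW R0: wait I2 write@12>
4) issue 16, read 17, done 18, write 19  <struct: ALU busy until I3 writes@15>
5) issue 20, read 21, done 22, write 23  <struct: ALU busy until I4 writes@19>
6) issue 21, read 22, done 27, write 28
7) issue 22, read 23, done 26, write 27
8) issue 29, read 30, done 31, write 32  <WAW R2: wait I6 write@28>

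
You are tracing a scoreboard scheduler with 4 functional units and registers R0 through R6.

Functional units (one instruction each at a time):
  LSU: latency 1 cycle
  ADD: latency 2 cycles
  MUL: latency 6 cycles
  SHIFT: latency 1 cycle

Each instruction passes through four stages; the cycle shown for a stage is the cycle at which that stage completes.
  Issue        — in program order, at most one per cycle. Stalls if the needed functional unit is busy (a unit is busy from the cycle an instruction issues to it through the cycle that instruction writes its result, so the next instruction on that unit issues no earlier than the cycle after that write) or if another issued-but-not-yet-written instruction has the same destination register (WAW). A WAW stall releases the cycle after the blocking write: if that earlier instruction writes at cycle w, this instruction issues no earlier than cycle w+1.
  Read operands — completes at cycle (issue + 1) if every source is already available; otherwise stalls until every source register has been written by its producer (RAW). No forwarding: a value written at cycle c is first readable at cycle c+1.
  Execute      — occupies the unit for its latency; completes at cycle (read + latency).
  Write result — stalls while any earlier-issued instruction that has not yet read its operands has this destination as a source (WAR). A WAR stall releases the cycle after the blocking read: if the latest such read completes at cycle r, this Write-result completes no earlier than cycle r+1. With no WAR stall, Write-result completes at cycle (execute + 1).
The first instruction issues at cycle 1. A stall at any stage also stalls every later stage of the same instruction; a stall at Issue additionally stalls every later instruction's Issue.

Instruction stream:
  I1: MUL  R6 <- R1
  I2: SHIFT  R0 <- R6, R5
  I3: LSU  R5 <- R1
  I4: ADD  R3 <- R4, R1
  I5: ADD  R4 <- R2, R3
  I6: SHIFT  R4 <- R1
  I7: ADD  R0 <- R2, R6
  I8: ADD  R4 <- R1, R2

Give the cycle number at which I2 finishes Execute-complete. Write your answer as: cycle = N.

cycle 1: issue I1 (MUL)
cycle 2: I1 read-ops · issue I2 (SHIFT)
cycle 3: issue I3 (LSU)
cycle 4: I3 read-ops · issue I4 (ADD)
cycle 5: I3 finished on LSU · I4 read-ops
cycle 7: I4 finished on ADD
cycle 8: I1 finished on MUL · I4→R3
cycle 9: I1→R6 · issue I5 (ADD)
cycle 10: I2 read-ops · I5 read-ops
cycle 11: I2 finished on SHIFT · I3→R5
cycle 12: I2→R0 · I5 finished on ADD
cycle 13: I5→R4
cycle 14: issue I6 (SHIFT)
cycle 15: I6 read-ops · issue I7 (ADD)
cycle 16: I6 finished on SHIFT · I7 read-ops
cycle 17: I6→R4
cycle 18: I7 finished on ADD
cycle 19: I7→R0
cycle 20: issue I8 (ADD)
cycle 21: I8 read-ops
cycle 23: I8 finished on ADD
cycle 24: I8→R4

cycle = 11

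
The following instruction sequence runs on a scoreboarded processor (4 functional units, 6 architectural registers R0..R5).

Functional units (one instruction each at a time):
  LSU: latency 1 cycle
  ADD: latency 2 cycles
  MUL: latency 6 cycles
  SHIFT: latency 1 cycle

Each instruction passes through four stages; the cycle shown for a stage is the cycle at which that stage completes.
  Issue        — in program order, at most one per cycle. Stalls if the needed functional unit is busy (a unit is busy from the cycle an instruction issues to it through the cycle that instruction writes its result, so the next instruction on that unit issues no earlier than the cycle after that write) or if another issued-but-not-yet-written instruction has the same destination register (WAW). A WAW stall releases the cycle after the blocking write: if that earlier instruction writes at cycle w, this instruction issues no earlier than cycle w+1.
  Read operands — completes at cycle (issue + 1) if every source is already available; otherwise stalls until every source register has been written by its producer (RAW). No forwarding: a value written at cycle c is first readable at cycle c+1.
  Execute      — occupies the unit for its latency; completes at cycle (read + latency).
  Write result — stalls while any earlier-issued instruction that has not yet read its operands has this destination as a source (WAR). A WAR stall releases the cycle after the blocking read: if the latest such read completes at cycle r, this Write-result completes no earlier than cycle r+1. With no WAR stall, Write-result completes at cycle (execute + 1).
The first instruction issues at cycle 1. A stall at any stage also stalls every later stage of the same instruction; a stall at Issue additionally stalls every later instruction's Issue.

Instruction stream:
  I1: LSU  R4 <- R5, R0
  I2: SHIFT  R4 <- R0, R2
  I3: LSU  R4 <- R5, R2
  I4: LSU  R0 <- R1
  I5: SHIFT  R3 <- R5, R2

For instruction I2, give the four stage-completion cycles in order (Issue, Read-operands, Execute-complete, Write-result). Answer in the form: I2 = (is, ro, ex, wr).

1) issue 1, read 2, done 3, write 4
2) issue 5, read 6, done 7, write 8  <WAW R4: wait I1 write@4>
3) issue 9, read 10, done 11, write 12  <WAW R4: wait I2 write@8>
4) issue 13, read 14, done 15, write 16  <struct: LSU busy until I3 writes@12>
5) issue 14, read 15, done 16, write 17

I2 = (5, 6, 7, 8)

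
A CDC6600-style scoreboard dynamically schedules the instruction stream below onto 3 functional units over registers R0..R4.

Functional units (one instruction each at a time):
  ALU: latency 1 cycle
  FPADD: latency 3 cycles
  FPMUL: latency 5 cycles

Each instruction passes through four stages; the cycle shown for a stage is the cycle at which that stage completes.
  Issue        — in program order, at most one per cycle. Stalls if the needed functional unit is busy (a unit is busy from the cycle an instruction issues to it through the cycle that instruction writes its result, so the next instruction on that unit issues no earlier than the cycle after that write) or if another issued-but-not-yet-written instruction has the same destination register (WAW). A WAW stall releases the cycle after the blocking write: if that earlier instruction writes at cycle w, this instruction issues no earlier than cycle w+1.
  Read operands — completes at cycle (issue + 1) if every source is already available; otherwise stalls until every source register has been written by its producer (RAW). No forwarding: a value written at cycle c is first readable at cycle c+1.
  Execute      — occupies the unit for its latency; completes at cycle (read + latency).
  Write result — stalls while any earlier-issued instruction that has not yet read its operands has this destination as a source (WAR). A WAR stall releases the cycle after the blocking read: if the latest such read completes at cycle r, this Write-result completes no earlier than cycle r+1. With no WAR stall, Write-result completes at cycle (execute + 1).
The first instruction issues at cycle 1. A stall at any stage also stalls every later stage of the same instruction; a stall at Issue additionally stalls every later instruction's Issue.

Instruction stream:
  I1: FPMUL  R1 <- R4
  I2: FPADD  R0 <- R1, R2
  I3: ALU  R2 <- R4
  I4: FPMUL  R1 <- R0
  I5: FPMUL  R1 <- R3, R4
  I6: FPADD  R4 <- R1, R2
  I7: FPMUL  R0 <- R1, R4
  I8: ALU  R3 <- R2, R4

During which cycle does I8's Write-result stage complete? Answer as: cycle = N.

cycle = 36

1) issue 1, read 2, done 7, write 8
2) issue 2, read 9, done 12, write 13  <RAW R1: wait I1 write@8>
3) issue 3, read 4, done 5, write 10  <WAR R2: wait I2 read@9>
4) issue 9, read 14, done 19, write 20  <struct: FPMUL busy until I1 writes@8 / RAW R0: wait I2 write@13>
5) issue 21, read 22, done 27, write 28  <struct: FPMUL busy until I4 writes@20>
6) issue 22, read 29, done 32, write 33  <RAW R1: wait I5 write@28>
7) issue 29, read 34, done 39, write 40  <struct: FPMUL busy until I5 writes@28 / RAW R4: wait I6 write@33>
8) issue 30, read 34, done 35, write 36  <RAW R4: wait I6 write@33>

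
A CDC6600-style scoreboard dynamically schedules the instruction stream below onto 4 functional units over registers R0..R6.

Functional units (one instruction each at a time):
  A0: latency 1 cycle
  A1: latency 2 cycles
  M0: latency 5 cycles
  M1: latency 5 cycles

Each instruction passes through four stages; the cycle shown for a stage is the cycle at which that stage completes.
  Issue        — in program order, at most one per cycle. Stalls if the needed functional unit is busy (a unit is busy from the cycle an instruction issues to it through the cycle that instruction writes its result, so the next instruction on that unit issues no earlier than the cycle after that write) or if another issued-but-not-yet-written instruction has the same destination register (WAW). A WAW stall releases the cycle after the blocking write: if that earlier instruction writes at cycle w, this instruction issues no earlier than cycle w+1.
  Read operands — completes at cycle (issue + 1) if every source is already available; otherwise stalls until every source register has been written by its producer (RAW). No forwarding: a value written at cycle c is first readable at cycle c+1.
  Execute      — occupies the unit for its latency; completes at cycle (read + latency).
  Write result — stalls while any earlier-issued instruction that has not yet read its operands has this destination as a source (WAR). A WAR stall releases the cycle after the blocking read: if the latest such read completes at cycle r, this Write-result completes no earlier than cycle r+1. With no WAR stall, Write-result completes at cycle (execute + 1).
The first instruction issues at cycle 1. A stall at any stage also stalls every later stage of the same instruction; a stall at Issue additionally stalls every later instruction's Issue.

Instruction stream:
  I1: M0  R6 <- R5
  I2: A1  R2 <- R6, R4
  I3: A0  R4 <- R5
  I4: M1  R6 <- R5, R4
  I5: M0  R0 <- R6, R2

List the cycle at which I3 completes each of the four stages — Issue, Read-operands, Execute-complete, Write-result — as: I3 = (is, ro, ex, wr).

I3 = (3, 4, 5, 10)

cycle 1: issue I1 (M0)
cycle 2: I1 read-ops · issue I2 (A1)
cycle 3: issue I3 (A0)
cycle 4: I3 read-ops
cycle 5: I3 finished on A0
cycle 7: I1 finished on M0
cycle 8: I1→R6
cycle 9: I2 read-ops · issue I4 (M1)
cycle 10: I3→R4 · issue I5 (M0)
cycle 11: I2 finished on A1 · I4 read-ops
cycle 12: I2→R2
cycle 16: I4 finished on M1
cycle 17: I4→R6
cycle 18: I5 read-ops
cycle 23: I5 finished on M0
cycle 24: I5→R0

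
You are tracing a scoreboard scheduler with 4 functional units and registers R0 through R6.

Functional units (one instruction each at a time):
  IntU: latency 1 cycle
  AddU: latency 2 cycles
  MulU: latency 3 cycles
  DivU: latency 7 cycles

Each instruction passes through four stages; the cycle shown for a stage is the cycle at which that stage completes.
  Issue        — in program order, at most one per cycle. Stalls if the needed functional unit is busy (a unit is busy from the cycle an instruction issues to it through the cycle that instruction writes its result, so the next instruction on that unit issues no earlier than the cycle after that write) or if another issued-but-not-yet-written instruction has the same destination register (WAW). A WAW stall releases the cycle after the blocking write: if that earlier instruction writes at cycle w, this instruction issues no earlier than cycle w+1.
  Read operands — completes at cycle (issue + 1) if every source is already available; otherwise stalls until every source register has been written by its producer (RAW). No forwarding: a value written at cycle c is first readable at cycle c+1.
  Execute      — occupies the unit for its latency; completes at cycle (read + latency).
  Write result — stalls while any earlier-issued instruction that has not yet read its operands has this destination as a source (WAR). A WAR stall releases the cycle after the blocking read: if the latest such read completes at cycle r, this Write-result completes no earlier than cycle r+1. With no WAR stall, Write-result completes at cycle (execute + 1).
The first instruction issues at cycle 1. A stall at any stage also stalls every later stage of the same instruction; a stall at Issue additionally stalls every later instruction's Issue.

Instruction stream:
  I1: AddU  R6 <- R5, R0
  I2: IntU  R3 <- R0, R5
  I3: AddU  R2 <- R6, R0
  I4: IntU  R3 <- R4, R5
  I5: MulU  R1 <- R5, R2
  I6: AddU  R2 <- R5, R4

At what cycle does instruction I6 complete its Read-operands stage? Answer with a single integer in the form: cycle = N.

[I1] 1/2/4/5
[I2] 2/3/4/5
[I3] 6/7/9/10  (struct: AddU busy until I1 writes@5)
[I4] 7/8/9/10
[I5] 8/11/14/15  (RAW R2: wait I3 write@10)
[I6] 11/12/14/15  (struct: AddU busy until I3 writes@10)

cycle = 12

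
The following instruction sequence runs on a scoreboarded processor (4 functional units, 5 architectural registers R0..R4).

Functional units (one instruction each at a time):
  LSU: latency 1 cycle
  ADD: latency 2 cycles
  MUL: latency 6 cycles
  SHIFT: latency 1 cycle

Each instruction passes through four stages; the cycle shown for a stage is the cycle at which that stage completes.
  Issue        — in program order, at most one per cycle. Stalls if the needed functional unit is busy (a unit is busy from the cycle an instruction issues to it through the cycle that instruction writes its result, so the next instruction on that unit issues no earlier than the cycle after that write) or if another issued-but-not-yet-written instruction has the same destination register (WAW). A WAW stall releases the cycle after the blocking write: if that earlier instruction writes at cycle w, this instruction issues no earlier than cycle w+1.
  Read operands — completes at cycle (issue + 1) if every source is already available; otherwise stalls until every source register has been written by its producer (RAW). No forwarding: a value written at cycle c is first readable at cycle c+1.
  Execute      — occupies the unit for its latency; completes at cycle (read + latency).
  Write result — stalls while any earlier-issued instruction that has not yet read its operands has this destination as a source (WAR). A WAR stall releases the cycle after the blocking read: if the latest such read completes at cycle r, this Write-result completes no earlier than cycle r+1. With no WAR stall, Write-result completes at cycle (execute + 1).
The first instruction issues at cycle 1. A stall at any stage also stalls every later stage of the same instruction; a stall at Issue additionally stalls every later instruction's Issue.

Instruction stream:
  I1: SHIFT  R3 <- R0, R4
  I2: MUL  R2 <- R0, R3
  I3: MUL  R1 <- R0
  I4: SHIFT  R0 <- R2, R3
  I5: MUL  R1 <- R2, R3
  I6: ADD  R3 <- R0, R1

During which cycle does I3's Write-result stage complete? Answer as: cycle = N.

t=1  I1 dispatched to SHIFT
t=2  I1 operands ready | I2 dispatched to MUL
t=3  I1 complete
t=4  R3←I1
t=5  I2 operands ready
t=11  I2 complete
t=12  R2←I2
t=13  I3 dispatched to MUL
t=14  I3 operands ready | I4 dispatched to SHIFT
t=15  I4 operands ready
t=16  I4 complete
t=17  R0←I4
t=20  I3 complete
t=21  R1←I3
t=22  I5 dispatched to MUL
t=23  I5 operands ready | I6 dispatched to ADD
t=29  I5 complete
t=30  R1←I5
t=31  I6 operands ready
t=33  I6 complete
t=34  R3←I6

cycle = 21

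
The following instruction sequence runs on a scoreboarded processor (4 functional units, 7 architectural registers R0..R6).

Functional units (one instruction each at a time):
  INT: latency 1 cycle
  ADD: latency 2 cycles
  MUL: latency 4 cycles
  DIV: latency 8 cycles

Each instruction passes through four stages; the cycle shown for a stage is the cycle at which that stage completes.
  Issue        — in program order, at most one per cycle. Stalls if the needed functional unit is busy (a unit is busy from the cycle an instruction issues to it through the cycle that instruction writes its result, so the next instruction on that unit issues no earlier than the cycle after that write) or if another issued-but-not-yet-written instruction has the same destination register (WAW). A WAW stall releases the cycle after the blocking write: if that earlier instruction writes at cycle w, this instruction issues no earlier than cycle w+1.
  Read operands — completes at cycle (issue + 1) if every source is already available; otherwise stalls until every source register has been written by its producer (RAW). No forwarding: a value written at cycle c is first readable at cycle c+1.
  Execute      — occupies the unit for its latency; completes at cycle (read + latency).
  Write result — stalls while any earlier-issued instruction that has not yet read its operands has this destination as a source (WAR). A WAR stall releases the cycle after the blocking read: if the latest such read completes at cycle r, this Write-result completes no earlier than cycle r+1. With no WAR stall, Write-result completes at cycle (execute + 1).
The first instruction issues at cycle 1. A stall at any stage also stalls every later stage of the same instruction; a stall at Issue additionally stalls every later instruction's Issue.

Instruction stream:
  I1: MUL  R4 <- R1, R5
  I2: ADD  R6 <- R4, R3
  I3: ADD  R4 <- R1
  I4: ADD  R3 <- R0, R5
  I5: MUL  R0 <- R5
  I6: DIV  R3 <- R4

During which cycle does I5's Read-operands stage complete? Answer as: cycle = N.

1) issue 1, read 2, done 6, write 7
2) issue 2, read 8, done 10, write 11  <RAW R4: wait I1 write@7>
3) issue 12, read 13, done 15, write 16  <struct: ADD busy until I2 writes@11>
4) issue 17, read 18, done 20, write 21  <struct: ADD busy until I3 writes@16>
5) issue 18, read 19, done 23, write 24
6) issue 22, read 23, done 31, write 32  <WAW R3: wait I4 write@21>

cycle = 19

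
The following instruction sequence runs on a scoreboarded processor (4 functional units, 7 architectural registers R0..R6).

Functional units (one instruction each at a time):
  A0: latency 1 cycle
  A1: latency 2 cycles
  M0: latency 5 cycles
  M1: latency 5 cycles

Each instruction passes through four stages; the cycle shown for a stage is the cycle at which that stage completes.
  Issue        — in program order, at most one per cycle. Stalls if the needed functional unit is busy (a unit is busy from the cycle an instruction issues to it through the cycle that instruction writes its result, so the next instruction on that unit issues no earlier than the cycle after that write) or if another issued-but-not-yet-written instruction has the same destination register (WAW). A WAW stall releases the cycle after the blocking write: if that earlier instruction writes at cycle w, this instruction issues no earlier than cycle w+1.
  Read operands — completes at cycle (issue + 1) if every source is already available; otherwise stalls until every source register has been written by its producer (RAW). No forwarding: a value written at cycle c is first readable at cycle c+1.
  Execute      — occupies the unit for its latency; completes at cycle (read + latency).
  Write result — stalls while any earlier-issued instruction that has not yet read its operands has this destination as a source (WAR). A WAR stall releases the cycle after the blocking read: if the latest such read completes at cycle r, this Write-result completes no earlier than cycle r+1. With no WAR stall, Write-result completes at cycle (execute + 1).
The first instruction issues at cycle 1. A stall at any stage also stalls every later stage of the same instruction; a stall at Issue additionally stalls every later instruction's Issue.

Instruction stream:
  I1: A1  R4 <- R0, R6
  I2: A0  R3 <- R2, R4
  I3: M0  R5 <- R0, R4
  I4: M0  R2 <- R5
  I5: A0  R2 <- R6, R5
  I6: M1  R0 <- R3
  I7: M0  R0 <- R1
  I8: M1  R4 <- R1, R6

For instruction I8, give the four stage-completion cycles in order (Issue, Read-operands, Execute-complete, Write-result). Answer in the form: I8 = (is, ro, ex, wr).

I8 = (31, 32, 37, 38)

I1  is:1  ro:2  ex:4  wr:5
I2  is:2  ro:6  ex:7  wr:8  — RAW R4: wait I1 write@5
I3  is:3  ro:6  ex:11  wr:12  — RAW R4: wait I1 write@5
I4  is:13  ro:14  ex:19  wr:20  — struct: M0 busy until I3 writes@12
I5  is:21  ro:22  ex:23  wr:24  — WAW R2: wait I4 write@20
I6  is:22  ro:23  ex:28  wr:29
I7  is:30  ro:31  ex:36  wr:37  — WAW R0: wait I6 write@29
I8  is:31  ro:32  ex:37  wr:38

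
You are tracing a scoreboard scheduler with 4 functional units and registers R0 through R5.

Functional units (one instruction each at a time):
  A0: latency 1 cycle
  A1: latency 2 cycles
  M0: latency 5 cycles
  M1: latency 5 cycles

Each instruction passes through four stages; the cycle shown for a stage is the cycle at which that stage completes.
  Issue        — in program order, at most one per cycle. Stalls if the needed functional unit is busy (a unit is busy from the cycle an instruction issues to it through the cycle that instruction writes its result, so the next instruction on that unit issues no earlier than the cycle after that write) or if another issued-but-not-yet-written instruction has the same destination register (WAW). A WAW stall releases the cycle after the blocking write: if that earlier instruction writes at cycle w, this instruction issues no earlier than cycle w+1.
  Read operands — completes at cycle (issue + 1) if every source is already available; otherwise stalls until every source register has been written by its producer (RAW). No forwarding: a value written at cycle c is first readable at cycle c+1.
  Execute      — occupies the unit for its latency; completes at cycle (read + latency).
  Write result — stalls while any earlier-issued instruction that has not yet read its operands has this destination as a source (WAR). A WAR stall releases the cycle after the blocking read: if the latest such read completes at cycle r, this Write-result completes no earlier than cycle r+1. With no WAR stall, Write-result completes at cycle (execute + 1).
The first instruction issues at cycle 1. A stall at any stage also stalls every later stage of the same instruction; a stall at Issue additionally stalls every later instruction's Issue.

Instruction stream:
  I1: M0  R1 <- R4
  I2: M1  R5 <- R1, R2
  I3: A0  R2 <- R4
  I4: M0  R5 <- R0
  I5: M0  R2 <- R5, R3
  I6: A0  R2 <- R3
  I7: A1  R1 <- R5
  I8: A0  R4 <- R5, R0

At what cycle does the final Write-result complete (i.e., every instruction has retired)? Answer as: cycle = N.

cycle = 39

cycle 1: issue I1 (M0)
cycle 2: I1 read-ops · issue I2 (M1)
cycle 3: issue I3 (A0)
cycle 4: I3 read-ops
cycle 5: I3 finished on A0
cycle 7: I1 finished on M0
cycle 8: I1→R1
cycle 9: I2 read-ops
cycle 10: I3→R2
cycle 14: I2 finished on M1
cycle 15: I2→R5
cycle 16: issue I4 (M0)
cycle 17: I4 read-ops
cycle 22: I4 finished on M0
cycle 23: I4→R5
cycle 24: issue I5 (M0)
cycle 25: I5 read-ops
cycle 30: I5 finished on M0
cycle 31: I5→R2
cycle 32: issue I6 (A0)
cycle 33: I6 read-ops · issue I7 (A1)
cycle 34: I6 finished on A0 · I7 read-ops
cycle 35: I6→R2
cycle 36: I7 finished on A1 · issue I8 (A0)
cycle 37: I7→R1 · I8 read-ops
cycle 38: I8 finished on A0
cycle 39: I8→R4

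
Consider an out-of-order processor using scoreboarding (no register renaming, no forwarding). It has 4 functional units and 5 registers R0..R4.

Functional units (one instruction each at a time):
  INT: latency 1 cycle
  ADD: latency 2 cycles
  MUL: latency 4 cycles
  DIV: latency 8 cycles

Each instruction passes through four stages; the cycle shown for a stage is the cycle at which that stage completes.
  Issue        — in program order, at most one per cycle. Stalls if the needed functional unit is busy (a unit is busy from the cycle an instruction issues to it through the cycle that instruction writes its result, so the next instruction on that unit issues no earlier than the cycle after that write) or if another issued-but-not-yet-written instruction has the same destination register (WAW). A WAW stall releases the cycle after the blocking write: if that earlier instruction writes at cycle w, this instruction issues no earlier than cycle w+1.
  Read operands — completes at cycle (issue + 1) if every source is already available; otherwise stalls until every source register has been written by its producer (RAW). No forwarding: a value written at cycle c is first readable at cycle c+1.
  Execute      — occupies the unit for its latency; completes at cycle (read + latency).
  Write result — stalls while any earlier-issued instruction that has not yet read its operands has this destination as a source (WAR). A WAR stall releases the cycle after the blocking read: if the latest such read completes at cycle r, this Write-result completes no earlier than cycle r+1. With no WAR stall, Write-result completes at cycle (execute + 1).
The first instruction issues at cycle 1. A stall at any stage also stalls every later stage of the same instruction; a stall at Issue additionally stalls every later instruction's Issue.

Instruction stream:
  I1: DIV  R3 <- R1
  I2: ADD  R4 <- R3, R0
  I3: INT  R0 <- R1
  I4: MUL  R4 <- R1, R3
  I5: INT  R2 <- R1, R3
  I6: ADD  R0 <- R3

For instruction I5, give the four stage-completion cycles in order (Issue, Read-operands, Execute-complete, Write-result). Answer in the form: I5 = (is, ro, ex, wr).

t=1  issue I1 (DIV)
t=2  I1 read-ops · issue I2 (ADD)
t=3  issue I3 (INT)
t=4  I3 read-ops
t=5  I3 finished on INT
t=10  I1 finished on DIV
t=11  I1→R3
t=12  I2 read-ops
t=13  I3→R0
t=14  I2 finished on ADD
t=15  I2→R4
t=16  issue I4 (MUL)
t=17  I4 read-ops · issue I5 (INT)
t=18  I5 read-ops · issue I6 (ADD)
t=19  I5 finished on INT · I6 read-ops
t=20  I5→R2
t=21  I4 finished on MUL · I6 finished on ADD
t=22  I4→R4 · I6→R0

I5 = (17, 18, 19, 20)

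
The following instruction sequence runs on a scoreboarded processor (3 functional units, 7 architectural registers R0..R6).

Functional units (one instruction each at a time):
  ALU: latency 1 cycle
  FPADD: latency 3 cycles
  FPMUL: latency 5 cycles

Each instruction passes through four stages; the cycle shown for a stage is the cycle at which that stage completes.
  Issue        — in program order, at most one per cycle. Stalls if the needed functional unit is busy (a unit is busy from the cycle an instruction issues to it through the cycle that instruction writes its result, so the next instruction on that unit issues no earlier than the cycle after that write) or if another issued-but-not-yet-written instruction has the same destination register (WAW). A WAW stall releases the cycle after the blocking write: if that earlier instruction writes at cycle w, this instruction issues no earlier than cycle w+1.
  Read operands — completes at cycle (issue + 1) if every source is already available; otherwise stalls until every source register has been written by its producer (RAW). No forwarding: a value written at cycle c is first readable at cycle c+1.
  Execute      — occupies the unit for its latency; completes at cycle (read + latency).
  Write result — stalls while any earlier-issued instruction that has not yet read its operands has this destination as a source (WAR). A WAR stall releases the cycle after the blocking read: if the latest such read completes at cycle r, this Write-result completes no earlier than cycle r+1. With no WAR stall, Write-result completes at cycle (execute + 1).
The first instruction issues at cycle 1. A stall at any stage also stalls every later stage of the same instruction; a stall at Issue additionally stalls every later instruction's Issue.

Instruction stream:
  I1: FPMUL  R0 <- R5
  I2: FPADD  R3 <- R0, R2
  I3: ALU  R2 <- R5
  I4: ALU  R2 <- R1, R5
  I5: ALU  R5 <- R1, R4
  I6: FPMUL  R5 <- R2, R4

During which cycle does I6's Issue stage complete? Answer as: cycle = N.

cycle = 19

[I1] 1/2/7/8
[I2] 2/9/12/13  (RAW R0: wait I1 write@8)
[I3] 3/4/5/10  (WAR R2: wait I2 read@9)
[I4] 11/12/13/14  (struct: ALU busy until I3 writes@10)
[I5] 15/16/17/18  (struct: ALU busy until I4 writes@14)
[I6] 19/20/25/26  (WAW R5: wait I5 write@18)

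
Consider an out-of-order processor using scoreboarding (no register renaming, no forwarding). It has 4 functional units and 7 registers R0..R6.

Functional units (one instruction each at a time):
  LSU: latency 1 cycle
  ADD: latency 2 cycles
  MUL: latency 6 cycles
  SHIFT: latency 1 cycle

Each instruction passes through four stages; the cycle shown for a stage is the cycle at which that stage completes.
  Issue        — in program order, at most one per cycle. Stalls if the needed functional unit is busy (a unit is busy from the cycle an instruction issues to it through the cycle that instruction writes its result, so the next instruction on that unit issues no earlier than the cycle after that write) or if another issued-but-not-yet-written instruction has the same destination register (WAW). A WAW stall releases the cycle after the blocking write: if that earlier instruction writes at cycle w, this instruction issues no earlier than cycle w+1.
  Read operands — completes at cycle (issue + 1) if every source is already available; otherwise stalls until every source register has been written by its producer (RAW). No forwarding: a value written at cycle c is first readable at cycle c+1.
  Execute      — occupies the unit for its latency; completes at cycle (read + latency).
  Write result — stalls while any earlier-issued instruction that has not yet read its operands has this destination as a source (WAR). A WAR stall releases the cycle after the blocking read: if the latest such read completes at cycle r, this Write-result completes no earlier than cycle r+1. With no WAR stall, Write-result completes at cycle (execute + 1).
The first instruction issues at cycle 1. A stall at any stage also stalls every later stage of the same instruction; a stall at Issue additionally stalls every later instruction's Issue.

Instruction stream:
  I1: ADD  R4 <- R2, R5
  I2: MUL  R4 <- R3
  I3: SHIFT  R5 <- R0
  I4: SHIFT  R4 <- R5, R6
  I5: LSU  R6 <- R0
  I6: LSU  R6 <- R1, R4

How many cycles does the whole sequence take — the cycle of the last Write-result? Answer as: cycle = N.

[1] I1→ADD
[2] I1 RO
[4] I1 EX
[5] I1 WR R4
[6] I2→MUL
[7] I2 RO; I3→SHIFT
[8] I3 RO
[9] I3 EX
[10] I3 WR R5
[13] I2 EX
[14] I2 WR R4
[15] I4→SHIFT
[16] I4 RO; I5→LSU
[17] I4 EX; I5 RO
[18] I4 WR R4; I5 EX
[19] I5 WR R6
[20] I6→LSU
[21] I6 RO
[22] I6 EX
[23] I6 WR R6

cycle = 23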